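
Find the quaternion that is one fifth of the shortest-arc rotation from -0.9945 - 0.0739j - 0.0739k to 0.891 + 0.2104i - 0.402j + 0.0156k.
-0.9967 - 0.0441i + 0.0241j - 0.0635k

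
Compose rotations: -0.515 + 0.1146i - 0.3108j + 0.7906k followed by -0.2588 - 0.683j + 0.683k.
-0.619 - 0.3574i + 0.5105j - 0.4781k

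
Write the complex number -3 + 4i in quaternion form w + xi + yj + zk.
-3 + 4i + 0j + 0k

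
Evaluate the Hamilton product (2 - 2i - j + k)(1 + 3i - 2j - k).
7 + 7i - 4j + 6k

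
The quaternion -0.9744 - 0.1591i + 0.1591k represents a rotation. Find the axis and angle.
axis = (-√2/2, 0, √2/2), θ = 334°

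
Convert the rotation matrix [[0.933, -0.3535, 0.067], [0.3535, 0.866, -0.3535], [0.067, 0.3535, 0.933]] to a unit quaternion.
0.9659 + 0.183i + 0.183k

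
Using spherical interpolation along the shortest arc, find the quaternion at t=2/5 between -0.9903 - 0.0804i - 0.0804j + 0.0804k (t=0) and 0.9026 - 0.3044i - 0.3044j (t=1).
-0.9927 + 0.0775i + 0.0775j + 0.0499k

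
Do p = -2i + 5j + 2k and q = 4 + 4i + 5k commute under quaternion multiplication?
No: pq = -2 + 17i + 38j - 12k ≠ -2 - 33i + 2j + 28k = qp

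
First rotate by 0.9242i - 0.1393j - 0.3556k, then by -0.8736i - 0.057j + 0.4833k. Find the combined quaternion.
0.9713 + 0.0876i + 0.136j + 0.1744k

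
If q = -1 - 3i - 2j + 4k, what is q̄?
-1 + 3i + 2j - 4k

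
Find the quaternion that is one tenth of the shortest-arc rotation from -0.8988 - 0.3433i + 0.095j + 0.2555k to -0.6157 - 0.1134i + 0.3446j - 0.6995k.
-0.9198 - 0.3363i + 0.1318j + 0.1534k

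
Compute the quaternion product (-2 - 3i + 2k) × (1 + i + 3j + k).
-1 - 11i - j - 9k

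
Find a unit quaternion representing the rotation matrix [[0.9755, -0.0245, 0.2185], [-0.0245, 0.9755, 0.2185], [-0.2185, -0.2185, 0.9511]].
0.9877 - 0.1106i + 0.1106j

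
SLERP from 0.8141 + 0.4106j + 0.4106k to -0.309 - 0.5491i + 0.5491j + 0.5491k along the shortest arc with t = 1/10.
0.7408 - 0.0765i + 0.4719j + 0.4719k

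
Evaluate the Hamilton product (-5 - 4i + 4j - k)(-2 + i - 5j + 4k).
38 + 14i + 32j - 2k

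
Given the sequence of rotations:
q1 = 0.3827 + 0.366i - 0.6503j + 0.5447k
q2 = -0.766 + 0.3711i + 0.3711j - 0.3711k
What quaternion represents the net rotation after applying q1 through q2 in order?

q2 · q1 = 0.0145 - 0.1775i + 0.3022j - 0.9364k
0.0145 - 0.1775i + 0.3022j - 0.9364k


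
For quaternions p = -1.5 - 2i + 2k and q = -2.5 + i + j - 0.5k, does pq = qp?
No: pq = 6.75 + 1.5i - 0.5j - 6.25k ≠ 6.75 + 5.5i - 2.5j - 2.25k = qp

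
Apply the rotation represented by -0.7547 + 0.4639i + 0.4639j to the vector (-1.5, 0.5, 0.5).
(-0.989, -0.011, -1.331)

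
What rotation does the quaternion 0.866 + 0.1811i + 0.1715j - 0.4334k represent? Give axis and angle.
axis = (0.3622, 0.343, -0.8667), θ = π/3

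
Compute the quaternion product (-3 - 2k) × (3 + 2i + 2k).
-5 - 6i - 4j - 12k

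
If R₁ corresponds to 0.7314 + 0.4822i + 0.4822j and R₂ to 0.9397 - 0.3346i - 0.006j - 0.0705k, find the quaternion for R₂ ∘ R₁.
0.8515 + 0.2424i + 0.4147j - 0.21k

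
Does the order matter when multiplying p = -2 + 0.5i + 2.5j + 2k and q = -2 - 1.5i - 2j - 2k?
Yes: pq = 13.75 + i - 3j + 2.75k ≠ 13.75 + 3i + j - 2.75k = qp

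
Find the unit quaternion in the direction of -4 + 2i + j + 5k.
-0.5898 + 0.2949i + 0.1474j + 0.7372k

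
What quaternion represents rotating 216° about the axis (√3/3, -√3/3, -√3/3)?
-0.309 + 0.5491i - 0.5491j - 0.5491k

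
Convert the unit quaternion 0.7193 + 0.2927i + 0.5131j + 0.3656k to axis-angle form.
axis = (0.4213, 0.7386, 0.5263), θ = 88°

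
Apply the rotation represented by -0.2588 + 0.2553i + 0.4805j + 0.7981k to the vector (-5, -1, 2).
(3.338, 3.041, -3.1)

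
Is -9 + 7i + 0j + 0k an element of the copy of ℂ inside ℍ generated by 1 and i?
Yes. The quaternion -9 + 7i has j- and k-coefficients y = z = 0, so it lies in the complex subalgebra spanned by 1 and i.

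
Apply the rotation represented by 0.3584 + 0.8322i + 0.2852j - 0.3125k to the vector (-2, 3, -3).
(1.759, 0.082, 4.347)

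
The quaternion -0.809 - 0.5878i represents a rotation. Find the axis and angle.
axis = (-1, 0, 0), θ = 288°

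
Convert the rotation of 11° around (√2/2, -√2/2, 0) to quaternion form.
0.9954 + 0.0678i - 0.0678j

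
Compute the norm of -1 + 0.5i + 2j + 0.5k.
2.345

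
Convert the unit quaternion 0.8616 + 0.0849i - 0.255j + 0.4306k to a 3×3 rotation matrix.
[[0.4991, -0.7853, -0.3663], [0.6987, 0.6148, -0.3659], [0.5125, -0.0733, 0.8555]]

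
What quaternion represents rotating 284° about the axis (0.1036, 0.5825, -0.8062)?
-0.788 + 0.0638i + 0.3586j - 0.4963k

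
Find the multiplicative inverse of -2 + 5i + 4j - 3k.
-0.037 - 0.0926i - 0.0741j + 0.0556k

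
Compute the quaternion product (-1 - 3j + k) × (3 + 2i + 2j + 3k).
-13i - 9j + 6k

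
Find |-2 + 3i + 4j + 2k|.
√33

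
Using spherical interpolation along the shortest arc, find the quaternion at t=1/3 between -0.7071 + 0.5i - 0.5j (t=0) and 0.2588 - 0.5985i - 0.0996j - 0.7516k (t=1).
-0.639 + 0.6204i - 0.3372j + 0.305k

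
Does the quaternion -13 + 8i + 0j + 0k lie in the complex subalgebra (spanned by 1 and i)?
Yes. The quaternion -13 + 8i has j- and k-coefficients y = z = 0, so it lies in the complex subalgebra spanned by 1 and i.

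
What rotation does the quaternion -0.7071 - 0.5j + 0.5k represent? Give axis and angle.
axis = (0, -√2/2, √2/2), θ = 3π/2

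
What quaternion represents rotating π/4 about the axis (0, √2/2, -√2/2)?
0.9239 + 0.2706j - 0.2706k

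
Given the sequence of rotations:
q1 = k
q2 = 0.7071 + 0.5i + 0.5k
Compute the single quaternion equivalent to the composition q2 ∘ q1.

q2 · q1 = -0.5 - 0.5j + 0.7071k
-0.5 - 0.5j + 0.7071k


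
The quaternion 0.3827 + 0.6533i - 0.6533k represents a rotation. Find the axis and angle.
axis = (√2/2, 0, -√2/2), θ = 3π/4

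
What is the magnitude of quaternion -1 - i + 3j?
√11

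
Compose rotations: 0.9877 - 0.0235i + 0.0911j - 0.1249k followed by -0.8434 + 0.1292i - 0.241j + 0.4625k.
-0.7503 + 0.1354i - 0.3096j + 0.5683k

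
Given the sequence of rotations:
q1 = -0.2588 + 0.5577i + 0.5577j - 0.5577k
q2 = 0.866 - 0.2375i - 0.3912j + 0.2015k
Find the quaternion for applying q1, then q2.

q2 · q1 = 0.2389 + 0.6502i + 0.5641j - 0.4494k
0.2389 + 0.6502i + 0.5641j - 0.4494k


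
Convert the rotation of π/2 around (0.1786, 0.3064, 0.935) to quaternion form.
0.7071 + 0.1263i + 0.2167j + 0.6611k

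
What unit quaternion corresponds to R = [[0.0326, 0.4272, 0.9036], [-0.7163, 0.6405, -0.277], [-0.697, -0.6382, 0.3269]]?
0.7071 - 0.1277i + 0.5659j - 0.4043k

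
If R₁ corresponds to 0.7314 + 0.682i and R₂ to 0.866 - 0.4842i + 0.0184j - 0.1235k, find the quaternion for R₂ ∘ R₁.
0.9636 + 0.2365i - 0.0708j - 0.1029k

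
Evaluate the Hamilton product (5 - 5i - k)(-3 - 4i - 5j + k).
-34 - 10i - 16j + 33k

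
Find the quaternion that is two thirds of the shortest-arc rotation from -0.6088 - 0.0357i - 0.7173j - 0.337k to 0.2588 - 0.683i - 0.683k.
-0.0722 - 0.5878i - 0.34j - 0.7306k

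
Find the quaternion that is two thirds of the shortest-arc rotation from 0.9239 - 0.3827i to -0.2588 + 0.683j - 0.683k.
0.6144 - 0.169i - 0.5449j + 0.5449k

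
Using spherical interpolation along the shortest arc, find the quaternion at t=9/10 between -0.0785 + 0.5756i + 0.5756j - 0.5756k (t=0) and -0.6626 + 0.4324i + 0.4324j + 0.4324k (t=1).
-0.6413 + 0.4879i + 0.4879j + 0.3356k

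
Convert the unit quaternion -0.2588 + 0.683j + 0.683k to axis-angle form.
axis = (0, √2/2, √2/2), θ = 7π/6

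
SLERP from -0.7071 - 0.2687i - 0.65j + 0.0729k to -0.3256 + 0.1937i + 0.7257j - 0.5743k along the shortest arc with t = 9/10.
0.2169 - 0.2187i - 0.7731j + 0.5544k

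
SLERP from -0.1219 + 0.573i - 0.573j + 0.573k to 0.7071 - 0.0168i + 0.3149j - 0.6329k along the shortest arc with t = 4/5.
-0.6213 + 0.1442i - 0.3945j + 0.6615k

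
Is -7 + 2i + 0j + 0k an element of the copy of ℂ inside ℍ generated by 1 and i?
Yes. The quaternion -7 + 2i has j- and k-coefficients y = z = 0, so it lies in the complex subalgebra spanned by 1 and i.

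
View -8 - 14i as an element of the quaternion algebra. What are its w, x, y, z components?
-8 - 14i + 0j + 0k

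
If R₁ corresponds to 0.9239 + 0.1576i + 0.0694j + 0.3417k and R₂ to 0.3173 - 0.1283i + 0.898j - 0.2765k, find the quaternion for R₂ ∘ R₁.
0.3455 + 0.2575i + 0.8519j - 0.2975k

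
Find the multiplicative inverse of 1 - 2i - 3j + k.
0.0667 + 0.1333i + 0.2j - 0.0667k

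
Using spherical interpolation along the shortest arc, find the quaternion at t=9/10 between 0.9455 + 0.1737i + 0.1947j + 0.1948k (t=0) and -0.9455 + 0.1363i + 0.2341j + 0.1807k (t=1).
0.9648 - 0.1057i - 0.1928j - 0.144k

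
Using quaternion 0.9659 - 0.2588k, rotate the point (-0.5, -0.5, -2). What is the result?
(-0.683, -0.183, -2)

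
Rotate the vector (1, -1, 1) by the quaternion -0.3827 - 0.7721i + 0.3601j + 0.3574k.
(-0.06, -0.715, -1.576)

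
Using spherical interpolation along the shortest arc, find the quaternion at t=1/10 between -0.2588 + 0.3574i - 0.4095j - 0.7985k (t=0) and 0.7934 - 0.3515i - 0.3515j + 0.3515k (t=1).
-0.3396 + 0.3779i - 0.3406j - 0.7911k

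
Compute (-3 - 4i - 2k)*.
-3 + 4i + 2k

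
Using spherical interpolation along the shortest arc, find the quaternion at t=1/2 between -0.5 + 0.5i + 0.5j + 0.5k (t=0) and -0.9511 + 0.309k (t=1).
-0.8037 + 0.2769i + 0.2769j + 0.4481k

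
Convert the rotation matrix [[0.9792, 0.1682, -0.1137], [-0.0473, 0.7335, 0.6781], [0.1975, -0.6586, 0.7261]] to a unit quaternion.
0.9272 - 0.3604i - 0.0839j - 0.0581k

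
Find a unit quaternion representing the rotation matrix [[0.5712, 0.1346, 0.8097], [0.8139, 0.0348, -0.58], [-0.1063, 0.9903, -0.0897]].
0.6157 + 0.6376i + 0.3719j + 0.2758k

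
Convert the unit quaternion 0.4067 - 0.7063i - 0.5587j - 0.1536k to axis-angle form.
axis = (-0.7731, -0.6116, -0.1681), θ = 132°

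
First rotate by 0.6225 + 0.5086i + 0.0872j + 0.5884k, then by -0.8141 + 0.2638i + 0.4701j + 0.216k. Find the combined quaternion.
-0.809 + 0.0079i + 0.1763j - 0.5606k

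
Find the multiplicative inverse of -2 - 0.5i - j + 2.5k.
-0.1739 + 0.0435i + 0.087j - 0.2174k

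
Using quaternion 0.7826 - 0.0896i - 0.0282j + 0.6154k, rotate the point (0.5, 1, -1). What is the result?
(-0.683, 0.605, -1.19)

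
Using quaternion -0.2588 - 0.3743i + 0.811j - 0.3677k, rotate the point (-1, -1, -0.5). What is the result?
(1.456, 0.362, 0.005)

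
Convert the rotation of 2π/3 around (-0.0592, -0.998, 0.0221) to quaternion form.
0.5 - 0.0513i - 0.8643j + 0.0191k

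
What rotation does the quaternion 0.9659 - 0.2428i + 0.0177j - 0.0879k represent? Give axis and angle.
axis = (-0.9381, 0.0684, -0.3396), θ = π/6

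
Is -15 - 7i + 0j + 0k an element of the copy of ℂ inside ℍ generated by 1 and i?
Yes. The quaternion -15 - 7i has j- and k-coefficients y = z = 0, so it lies in the complex subalgebra spanned by 1 and i.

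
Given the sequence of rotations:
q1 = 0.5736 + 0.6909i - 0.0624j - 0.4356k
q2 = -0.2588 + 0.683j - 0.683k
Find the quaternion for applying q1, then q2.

q2 · q1 = -0.4033 - 0.5189i - 0.064j - 0.7509k
-0.4033 - 0.5189i - 0.064j - 0.7509k


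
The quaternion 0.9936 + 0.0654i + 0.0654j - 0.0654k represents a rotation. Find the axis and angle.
axis = (√3/3, √3/3, -√3/3), θ = 13°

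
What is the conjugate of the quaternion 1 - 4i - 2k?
1 + 4i + 2k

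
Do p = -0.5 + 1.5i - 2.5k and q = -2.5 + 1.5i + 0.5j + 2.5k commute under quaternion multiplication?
No: pq = 5.25 - 3.25i - 7.75j + 5.75k ≠ 5.25 - 5.75i + 7.25j + 4.25k = qp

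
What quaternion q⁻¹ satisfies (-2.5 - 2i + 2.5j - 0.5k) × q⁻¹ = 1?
-0.1493 + 0.1194i - 0.1493j + 0.0299k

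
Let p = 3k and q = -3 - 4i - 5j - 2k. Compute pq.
6 + 15i - 12j - 9k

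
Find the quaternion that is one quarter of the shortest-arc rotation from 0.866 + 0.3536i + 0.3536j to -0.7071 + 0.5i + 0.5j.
0.9808 + 0.138i + 0.138j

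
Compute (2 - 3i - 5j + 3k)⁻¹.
0.0426 + 0.0638i + 0.1064j - 0.0638k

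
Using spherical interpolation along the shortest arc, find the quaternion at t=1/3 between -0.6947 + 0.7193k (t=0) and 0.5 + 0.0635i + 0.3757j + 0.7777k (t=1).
-0.3353 + 0.0284i + 0.168j + 0.9266k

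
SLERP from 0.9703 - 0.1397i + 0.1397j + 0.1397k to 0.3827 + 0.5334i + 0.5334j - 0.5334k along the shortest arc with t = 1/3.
0.9254 + 0.1198i + 0.3389j - 0.1198k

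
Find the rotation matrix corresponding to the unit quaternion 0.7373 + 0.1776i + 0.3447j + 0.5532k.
[[0.1503, -0.6933, 0.7048], [0.9382, 0.3249, 0.1195], [-0.3118, 0.6433, 0.6993]]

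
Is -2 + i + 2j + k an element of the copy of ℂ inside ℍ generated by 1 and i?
No. The quaternion -2 + i + 2j + k has j-coefficient y = 2 and k-coefficient z = 1, not both zero, so it does not lie in the complex subalgebra spanned by 1 and i.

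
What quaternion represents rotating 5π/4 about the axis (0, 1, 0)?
-0.3827 + 0.9239j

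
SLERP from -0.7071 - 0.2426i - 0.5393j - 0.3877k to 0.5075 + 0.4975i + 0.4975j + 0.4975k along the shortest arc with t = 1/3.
-0.6489 - 0.3324i - 0.5324j - 0.4302k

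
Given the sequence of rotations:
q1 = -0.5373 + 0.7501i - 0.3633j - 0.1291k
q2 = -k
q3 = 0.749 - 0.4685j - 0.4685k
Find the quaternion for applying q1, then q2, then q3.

q2 · q1 = -0.1291 - 0.3633i - 0.7501j + 0.5373k
q3 · q2 · q1 = -0.1964 - 0.8753i - 0.3311j + 0.2927k
-0.1964 - 0.8753i - 0.3311j + 0.2927k


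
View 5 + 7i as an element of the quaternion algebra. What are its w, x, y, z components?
5 + 7i + 0j + 0k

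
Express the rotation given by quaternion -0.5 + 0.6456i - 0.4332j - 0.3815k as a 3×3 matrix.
[[0.3336, -0.9408, -0.0594], [-0.1778, -0.1247, 0.9761], [-0.9258, -0.3151, -0.2089]]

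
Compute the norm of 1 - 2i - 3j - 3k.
√23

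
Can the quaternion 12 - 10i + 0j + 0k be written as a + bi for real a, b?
Yes. The quaternion 12 - 10i has j- and k-coefficients y = z = 0, so it lies in the complex subalgebra spanned by 1 and i.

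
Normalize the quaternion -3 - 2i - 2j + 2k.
-0.6547 - 0.4364i - 0.4364j + 0.4364k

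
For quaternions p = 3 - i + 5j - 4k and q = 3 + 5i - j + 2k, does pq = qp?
No: pq = 27 + 18i - 6j - 30k ≠ 27 + 6i + 30j + 18k = qp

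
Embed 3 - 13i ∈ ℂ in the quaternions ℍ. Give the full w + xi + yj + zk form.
3 - 13i + 0j + 0k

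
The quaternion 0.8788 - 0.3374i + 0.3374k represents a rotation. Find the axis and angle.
axis = (-√2/2, 0, √2/2), θ = 57°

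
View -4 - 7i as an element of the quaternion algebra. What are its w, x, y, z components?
-4 - 7i + 0j + 0k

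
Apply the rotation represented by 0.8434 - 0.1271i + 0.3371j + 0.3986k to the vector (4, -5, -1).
(5.143, -1.386, -3.692)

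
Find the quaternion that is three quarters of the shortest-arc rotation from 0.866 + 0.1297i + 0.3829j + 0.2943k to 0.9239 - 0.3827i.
0.9558 - 0.2632i + 0.104j + 0.0799k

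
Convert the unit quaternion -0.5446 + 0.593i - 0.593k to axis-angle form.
axis = (√2/2, 0, -√2/2), θ = 246°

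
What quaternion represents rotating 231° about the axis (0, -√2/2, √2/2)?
-0.4305 - 0.6382j + 0.6382k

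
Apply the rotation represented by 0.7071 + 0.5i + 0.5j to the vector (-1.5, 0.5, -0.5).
(-0.854, -0.146, 1.414)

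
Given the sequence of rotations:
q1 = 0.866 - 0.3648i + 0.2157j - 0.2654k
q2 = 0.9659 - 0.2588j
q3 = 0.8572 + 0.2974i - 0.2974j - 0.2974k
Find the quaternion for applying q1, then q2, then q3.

q2 · q1 = 0.8923 - 0.2837i - 0.0158j - 0.3508k
q3 · q2 · q1 = 0.7402 + 0.1218i - 0.0902j - 0.6551k
0.7402 + 0.1218i - 0.0902j - 0.6551k


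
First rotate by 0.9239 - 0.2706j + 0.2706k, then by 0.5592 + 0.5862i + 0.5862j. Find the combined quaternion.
0.6753 + 0.7002i + 0.2316j - 0.0073k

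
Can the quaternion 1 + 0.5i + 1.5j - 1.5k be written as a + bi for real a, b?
No. The quaternion 1 + 0.5i + 1.5j - 1.5k has j-coefficient y = 1.5 and k-coefficient z = -1.5, not both zero, so it does not lie in the complex subalgebra spanned by 1 and i.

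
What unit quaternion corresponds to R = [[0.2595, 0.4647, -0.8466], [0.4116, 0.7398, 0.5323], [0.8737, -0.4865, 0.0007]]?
0.7071 - 0.3602i - 0.6082j - 0.0188k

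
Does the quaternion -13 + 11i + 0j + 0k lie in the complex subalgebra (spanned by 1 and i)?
Yes. The quaternion -13 + 11i has j- and k-coefficients y = z = 0, so it lies in the complex subalgebra spanned by 1 and i.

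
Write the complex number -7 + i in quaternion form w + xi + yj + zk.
-7 + i + 0j + 0k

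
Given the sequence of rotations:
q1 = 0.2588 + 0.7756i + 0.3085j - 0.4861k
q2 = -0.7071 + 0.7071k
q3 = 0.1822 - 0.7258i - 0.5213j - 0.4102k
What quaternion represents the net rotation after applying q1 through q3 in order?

q2 · q1 = 0.1607 - 0.7666i + 0.3303j + 0.5267k
q3 · q2 · q1 = -0.1389 - 0.3954i + 0.6731j - 0.6093k
-0.1389 - 0.3954i + 0.6731j - 0.6093k


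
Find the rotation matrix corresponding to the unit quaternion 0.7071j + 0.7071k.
[[-1, 0, 0], [0, 0, 1], [0, 1, 0]]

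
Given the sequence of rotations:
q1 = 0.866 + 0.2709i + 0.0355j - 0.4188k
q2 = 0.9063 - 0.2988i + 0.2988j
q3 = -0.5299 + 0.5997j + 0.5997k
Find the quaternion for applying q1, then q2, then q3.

q2 · q1 = 0.8552 - 0.1384i + 0.1658j - 0.4711k
q3 · q2 · q1 = -0.2701 - 0.3086i + 0.342j + 0.8455k
-0.2701 - 0.3086i + 0.342j + 0.8455k


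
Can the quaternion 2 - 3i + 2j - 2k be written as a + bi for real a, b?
No. The quaternion 2 - 3i + 2j - 2k has j-coefficient y = 2 and k-coefficient z = -2, not both zero, so it does not lie in the complex subalgebra spanned by 1 and i.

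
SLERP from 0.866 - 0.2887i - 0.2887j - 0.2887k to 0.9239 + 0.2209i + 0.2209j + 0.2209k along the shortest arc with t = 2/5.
0.9877 - 0.0904i - 0.0904j - 0.0904k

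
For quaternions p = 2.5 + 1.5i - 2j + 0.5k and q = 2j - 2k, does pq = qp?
No: pq = 5 + 3i + 8j - 2k ≠ 5 - 3i + 2j - 8k = qp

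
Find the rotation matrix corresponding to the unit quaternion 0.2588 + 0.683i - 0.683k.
[[0.067, 0.3535, -0.933], [-0.3535, -0.866, -0.3535], [-0.933, 0.3535, 0.067]]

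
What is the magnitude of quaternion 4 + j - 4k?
√33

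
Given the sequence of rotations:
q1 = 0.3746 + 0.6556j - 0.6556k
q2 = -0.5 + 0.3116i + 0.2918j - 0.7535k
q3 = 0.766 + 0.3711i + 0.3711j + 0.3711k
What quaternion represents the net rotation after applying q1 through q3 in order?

q2 · q1 = -0.8726 + 0.4194i - 0.0142j + 0.2498k
q3 · q2 · q1 = -0.9115 + 0.0954i - 0.2718j - 0.2934k
-0.9115 + 0.0954i - 0.2718j - 0.2934k


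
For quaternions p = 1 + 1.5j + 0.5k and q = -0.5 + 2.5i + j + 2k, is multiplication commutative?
No: pq = -3 + 5i + 1.5j - 2k ≠ -3 - j + 5.5k = qp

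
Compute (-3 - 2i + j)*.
-3 + 2i - j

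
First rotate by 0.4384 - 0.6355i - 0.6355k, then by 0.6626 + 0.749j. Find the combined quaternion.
0.2905 - 0.8971i + 0.3284j + 0.0549k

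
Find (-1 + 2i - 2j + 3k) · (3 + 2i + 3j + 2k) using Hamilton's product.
-7 - 9i - 7j + 17k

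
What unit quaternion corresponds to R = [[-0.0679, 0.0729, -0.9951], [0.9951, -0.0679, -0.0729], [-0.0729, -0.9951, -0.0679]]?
0.4462 - 0.5167i - 0.5167j + 0.5167k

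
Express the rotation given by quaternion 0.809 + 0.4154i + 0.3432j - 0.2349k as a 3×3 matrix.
[[0.6541, 0.6652, 0.3601], [-0.0949, 0.5445, -0.8334], [-0.7505, 0.5109, 0.4193]]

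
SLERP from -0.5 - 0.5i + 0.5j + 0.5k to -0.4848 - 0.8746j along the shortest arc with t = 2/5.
-0.1161 - 0.3744i + 0.8404j + 0.3744k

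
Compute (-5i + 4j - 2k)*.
5i - 4j + 2k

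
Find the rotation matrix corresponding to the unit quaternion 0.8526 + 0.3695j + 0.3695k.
[[0.4539, -0.6301, 0.6301], [0.6301, 0.7269, 0.2731], [-0.6301, 0.2731, 0.7269]]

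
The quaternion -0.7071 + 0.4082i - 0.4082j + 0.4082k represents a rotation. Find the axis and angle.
axis = (√3/3, -√3/3, √3/3), θ = 3π/2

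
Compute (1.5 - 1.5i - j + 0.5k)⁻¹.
0.2609 + 0.2609i + 0.1739j - 0.087k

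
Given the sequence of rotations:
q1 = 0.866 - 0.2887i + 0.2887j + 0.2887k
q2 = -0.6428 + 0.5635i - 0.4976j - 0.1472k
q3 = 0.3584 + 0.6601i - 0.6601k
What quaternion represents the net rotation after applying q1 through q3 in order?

q2 · q1 = -0.2078 + 0.5724i - 0.7367j - 0.294k
q3 · q2 · q1 = -0.6464 - 0.4183i - 0.4478j - 0.4545k
-0.6464 - 0.4183i - 0.4478j - 0.4545k


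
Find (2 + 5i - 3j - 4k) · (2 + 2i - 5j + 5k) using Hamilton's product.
-1 - 21i - 49j - 17k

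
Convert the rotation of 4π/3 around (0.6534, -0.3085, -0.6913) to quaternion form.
-0.5 + 0.5659i - 0.2672j - 0.5987k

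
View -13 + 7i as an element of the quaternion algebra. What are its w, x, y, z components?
-13 + 7i + 0j + 0k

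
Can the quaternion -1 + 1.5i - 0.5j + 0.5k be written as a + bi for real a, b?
No. The quaternion -1 + 1.5i - 0.5j + 0.5k has j-coefficient y = -0.5 and k-coefficient z = 0.5, not both zero, so it does not lie in the complex subalgebra spanned by 1 and i.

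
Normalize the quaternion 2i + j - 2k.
0.6667i + 0.3333j - 0.6667k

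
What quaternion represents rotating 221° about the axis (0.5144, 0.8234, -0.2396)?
-0.3502 + 0.4818i + 0.7713j - 0.2244k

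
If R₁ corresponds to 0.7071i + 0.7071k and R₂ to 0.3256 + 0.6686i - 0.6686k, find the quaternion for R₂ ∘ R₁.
0.2302i - 0.9455j + 0.2302k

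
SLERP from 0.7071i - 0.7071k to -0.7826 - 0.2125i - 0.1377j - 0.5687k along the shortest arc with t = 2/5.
-0.4063 + 0.4085i - 0.0715j - 0.8142k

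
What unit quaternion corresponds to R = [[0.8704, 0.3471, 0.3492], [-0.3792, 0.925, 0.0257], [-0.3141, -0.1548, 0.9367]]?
0.9659 - 0.0467i + 0.1717j - 0.188k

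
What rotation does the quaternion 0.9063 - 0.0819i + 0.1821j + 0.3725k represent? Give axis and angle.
axis = (-0.1938, 0.4309, 0.8814), θ = 50°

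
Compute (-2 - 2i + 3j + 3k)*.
-2 + 2i - 3j - 3k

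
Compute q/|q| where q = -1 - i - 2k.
-0.4082 - 0.4082i - 0.8165k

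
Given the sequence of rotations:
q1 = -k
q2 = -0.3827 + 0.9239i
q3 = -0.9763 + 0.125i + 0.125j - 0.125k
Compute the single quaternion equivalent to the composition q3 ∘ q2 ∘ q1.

q2 · q1 = 0.9239j + 0.3827k
q3 · q2 · q1 = -0.0677 + 0.1633i - 0.9498j - 0.2581k
-0.0677 + 0.1633i - 0.9498j - 0.2581k


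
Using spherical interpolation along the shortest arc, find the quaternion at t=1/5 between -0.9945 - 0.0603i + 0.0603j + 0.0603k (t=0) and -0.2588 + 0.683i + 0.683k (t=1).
-0.9613 + 0.1291i + 0.0541j + 0.2372k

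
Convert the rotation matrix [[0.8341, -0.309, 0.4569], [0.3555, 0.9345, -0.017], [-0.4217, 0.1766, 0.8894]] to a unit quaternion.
0.9563 + 0.0506i + 0.2297j + 0.1737k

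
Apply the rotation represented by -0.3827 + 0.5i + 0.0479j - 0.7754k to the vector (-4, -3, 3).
(0.029, 0.467, 5.812)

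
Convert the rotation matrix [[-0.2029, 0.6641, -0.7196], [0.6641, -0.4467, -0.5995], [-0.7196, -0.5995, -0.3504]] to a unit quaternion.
0.6313i + 0.526j - 0.5699k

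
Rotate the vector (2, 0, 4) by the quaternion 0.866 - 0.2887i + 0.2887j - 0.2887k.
(4, 0, 2)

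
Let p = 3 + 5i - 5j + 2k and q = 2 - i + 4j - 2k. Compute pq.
35 + 9i + 10j + 13k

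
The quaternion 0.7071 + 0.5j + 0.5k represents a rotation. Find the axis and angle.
axis = (0, √2/2, √2/2), θ = π/2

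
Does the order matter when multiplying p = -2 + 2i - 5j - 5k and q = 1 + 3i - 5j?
Yes: pq = -33 - 29i - 10j ≠ -33 + 21i + 20j - 10k = qp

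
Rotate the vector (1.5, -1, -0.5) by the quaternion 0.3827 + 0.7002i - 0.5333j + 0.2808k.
(1.379, -0.242, 1.24)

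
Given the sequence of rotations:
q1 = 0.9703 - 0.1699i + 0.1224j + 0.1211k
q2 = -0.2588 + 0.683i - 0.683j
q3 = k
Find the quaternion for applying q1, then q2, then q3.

q2 · q1 = -0.0515 + 0.624i - 0.7771j - 0.0638k
q3 · q2 · q1 = 0.0638 + 0.7771i + 0.624j - 0.0515k
0.0638 + 0.7771i + 0.624j - 0.0515k


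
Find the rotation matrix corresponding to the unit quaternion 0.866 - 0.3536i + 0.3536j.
[[0.7499, -0.2501, 0.6124], [-0.2501, 0.7499, 0.6124], [-0.6124, -0.6124, 0.4999]]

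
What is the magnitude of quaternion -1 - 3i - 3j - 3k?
√28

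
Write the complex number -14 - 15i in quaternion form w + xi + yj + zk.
-14 - 15i + 0j + 0k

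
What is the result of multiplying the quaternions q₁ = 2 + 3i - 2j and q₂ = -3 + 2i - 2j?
-16 - 5i + 2j - 2k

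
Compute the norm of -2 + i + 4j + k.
√22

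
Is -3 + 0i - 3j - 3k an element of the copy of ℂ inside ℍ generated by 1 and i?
No. The quaternion -3 - 3j - 3k has j-coefficient y = -3 and k-coefficient z = -3, not both zero, so it does not lie in the complex subalgebra spanned by 1 and i.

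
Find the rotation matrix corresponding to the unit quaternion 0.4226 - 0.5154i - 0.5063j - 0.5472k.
[[-0.1115, 0.9844, 0.1361], [0.0594, -0.1301, 0.9897], [0.992, 0.1185, -0.044]]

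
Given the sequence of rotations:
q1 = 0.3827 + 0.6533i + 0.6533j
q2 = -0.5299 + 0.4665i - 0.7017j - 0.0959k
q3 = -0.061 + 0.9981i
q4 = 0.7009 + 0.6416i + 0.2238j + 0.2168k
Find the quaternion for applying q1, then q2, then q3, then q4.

q2 · q1 = -0.0491 - 0.105i - 0.6774j + 0.7265k
q3 · q2 · q1 = 0.1078 - 0.0426i - 0.6838j - 0.7204k
q4 · q3 · q2 · q1 = 0.4121 + 0.0263i - 0.0022j - 0.9107k
0.4121 + 0.0263i - 0.0022j - 0.9107k


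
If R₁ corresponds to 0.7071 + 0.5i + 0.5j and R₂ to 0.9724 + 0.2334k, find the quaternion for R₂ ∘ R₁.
0.6876 + 0.3695i + 0.6029j + 0.165k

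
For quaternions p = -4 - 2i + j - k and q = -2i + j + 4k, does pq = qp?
No: pq = -1 + 13i + 6j - 16k ≠ -1 + 3i - 14j - 16k = qp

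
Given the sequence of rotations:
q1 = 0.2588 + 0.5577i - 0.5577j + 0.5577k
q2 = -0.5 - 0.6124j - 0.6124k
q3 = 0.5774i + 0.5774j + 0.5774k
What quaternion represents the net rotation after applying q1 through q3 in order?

q2 · q1 = -0.1294 - 0.9619i - 0.2212j - 0.0958k
q3 · q2 · q1 = 0.7384 - 0.0023i - 0.5748j + 0.353k
0.7384 - 0.0023i - 0.5748j + 0.353k


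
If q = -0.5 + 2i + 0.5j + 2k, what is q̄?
-0.5 - 2i - 0.5j - 2k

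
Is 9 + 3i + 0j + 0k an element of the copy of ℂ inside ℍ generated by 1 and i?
Yes. The quaternion 9 + 3i has j- and k-coefficients y = z = 0, so it lies in the complex subalgebra spanned by 1 and i.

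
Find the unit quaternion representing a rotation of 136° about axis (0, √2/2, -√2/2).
0.3746 + 0.6556j - 0.6556k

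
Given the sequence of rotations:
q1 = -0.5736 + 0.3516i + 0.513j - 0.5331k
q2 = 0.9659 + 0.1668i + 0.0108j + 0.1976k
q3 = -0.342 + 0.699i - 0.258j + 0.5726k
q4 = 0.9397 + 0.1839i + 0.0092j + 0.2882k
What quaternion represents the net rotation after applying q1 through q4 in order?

q2 · q1 = -0.5129 + 0.1368i + 0.6477j - 0.5465k
q3 · q2 · q1 = 0.5598 - 0.6352i + 0.3711j + 0.3813k
q4 · q3 · q2 · q1 = 0.5296 - 0.5974i + 0.1007j + 0.5937k
0.5296 - 0.5974i + 0.1007j + 0.5937k


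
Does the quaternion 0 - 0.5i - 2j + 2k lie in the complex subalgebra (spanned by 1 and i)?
No. The quaternion -0.5i - 2j + 2k has j-coefficient y = -2 and k-coefficient z = 2, not both zero, so it does not lie in the complex subalgebra spanned by 1 and i.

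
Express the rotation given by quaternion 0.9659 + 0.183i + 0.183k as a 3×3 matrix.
[[0.933, -0.3535, 0.067], [0.3535, 0.866, -0.3535], [0.067, 0.3535, 0.933]]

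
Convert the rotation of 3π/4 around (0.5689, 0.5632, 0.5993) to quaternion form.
0.3827 + 0.5256i + 0.5203j + 0.5537k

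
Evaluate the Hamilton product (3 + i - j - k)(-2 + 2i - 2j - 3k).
-13 + 5i - 3j - 7k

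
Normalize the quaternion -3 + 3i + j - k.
-0.6708 + 0.6708i + 0.2236j - 0.2236k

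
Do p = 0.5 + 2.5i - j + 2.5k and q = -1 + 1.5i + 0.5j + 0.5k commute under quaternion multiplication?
No: pq = -5 - 3.5i + 3.75j + 0.5k ≠ -5 - 1.25j - 5k = qp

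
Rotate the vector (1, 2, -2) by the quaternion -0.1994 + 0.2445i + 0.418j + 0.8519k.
(-0.212, -2.897, 0.751)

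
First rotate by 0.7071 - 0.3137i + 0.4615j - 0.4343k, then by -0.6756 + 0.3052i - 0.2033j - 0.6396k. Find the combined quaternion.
-0.5659 + 0.8112i - 0.1224j - 0.0818k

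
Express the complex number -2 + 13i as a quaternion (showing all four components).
-2 + 13i + 0j + 0k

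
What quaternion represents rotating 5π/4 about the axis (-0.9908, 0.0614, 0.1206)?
-0.3827 - 0.9154i + 0.0567j + 0.1114k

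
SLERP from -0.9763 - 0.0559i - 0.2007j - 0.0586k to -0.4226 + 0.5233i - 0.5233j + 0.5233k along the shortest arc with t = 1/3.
-0.9022 + 0.1682i - 0.3607j + 0.1662k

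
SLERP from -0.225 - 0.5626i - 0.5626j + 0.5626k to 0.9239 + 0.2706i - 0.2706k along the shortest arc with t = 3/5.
-0.73 - 0.446i - 0.263j + 0.446k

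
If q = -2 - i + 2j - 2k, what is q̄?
-2 + i - 2j + 2k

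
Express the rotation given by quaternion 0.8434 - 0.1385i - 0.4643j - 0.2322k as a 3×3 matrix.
[[0.461, 0.5203, -0.7189], [-0.2631, 0.8538, 0.4492], [0.8475, -0.018, 0.5305]]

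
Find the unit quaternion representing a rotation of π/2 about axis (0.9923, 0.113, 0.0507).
0.7071 + 0.7017i + 0.0799j + 0.0359k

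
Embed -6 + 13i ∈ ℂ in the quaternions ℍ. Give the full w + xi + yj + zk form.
-6 + 13i + 0j + 0k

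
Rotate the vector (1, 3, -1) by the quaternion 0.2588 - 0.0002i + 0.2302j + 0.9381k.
(-2.442, -2.227, 0.282)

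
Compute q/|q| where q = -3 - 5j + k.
-0.5071 - 0.8452j + 0.169k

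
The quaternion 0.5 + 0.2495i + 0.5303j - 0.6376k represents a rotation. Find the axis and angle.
axis = (0.2881, 0.6123, -0.7362), θ = 2π/3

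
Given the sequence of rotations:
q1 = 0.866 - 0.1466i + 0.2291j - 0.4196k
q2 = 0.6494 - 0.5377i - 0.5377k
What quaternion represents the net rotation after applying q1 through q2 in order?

q2 · q1 = 0.2579 - 0.4377i + 0.002j - 0.8613k
0.2579 - 0.4377i + 0.002j - 0.8613k


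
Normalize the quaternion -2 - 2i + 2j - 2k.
-0.5 - 0.5i + 0.5j - 0.5k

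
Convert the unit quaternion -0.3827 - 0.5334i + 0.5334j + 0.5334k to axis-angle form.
axis = (-√3/3, √3/3, √3/3), θ = 5π/4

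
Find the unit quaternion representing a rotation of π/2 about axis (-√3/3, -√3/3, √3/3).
0.7071 - 0.4082i - 0.4082j + 0.4082k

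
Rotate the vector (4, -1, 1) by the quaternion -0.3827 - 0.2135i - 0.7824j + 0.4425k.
(-2.727, -1.391, -2.938)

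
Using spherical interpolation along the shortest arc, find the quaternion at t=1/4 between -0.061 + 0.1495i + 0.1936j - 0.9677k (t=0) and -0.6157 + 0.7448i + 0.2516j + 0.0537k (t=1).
-0.271 + 0.3949i + 0.2602j - 0.8384k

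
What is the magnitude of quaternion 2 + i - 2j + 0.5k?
3.041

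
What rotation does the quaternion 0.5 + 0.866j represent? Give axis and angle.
axis = (0, 1, 0), θ = 2π/3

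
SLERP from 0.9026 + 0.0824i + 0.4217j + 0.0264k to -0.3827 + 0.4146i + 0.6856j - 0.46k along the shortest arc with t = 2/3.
0.7698 - 0.314i - 0.3793j + 0.4062k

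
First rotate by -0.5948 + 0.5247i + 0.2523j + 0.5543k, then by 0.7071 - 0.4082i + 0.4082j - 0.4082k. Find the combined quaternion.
-0.0831 + 0.9431i - 0.0523j + 0.3176k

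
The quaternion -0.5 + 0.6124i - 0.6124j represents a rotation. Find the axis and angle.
axis = (√2/2, -√2/2, 0), θ = 4π/3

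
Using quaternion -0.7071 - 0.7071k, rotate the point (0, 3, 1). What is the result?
(-3, 0, 1)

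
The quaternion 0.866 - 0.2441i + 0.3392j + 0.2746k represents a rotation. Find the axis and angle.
axis = (-0.4882, 0.6783, 0.5491), θ = π/3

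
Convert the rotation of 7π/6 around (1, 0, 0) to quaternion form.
-0.2588 + 0.9659i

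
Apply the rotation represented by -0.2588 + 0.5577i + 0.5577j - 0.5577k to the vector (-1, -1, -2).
(1.732, 0, 1.732)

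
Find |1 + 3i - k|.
√11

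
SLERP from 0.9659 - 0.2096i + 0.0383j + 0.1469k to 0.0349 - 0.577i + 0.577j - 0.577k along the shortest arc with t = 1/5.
0.9082 - 0.3637i + 0.2045j - 0.0323k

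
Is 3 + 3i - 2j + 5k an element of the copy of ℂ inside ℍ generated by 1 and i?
No. The quaternion 3 + 3i - 2j + 5k has j-coefficient y = -2 and k-coefficient z = 5, not both zero, so it does not lie in the complex subalgebra spanned by 1 and i.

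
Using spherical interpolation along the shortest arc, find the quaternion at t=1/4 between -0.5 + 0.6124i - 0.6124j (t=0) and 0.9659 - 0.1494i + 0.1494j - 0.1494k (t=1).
-0.6662 + 0.5265i - 0.5265j + 0.0418k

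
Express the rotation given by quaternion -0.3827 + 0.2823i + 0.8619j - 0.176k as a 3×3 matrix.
[[-0.5477, 0.3519, -0.7591], [0.6213, 0.7787, -0.0873], [0.5603, -0.5195, -0.6451]]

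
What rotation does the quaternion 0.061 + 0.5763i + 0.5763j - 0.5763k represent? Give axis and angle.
axis = (√3/3, √3/3, -√3/3), θ = 173°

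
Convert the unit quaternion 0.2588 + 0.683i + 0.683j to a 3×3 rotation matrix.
[[0.067, 0.933, 0.3535], [0.933, 0.067, -0.3535], [-0.3535, 0.3535, -0.866]]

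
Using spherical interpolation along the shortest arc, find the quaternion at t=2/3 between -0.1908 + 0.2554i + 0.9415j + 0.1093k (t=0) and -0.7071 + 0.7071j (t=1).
-0.5578 + 0.0906i + 0.8241j + 0.0388k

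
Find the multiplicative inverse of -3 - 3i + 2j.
-0.1364 + 0.1364i - 0.0909j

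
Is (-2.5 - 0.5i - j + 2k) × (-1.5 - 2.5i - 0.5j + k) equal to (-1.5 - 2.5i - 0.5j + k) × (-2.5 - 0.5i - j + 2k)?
No: pq = 7i - 1.75j - 7.75k ≠ 7i + 7.25j - 3.25k = qp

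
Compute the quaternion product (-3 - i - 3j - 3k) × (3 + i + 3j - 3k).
-8 + 12i - 24j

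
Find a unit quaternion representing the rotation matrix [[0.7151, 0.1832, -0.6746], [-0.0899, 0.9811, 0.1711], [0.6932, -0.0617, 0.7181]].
0.9239 - 0.063i - 0.3701j - 0.0739k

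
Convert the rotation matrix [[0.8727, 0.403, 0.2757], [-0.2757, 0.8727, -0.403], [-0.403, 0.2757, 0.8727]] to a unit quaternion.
0.9511 + 0.1784i + 0.1784j - 0.1784k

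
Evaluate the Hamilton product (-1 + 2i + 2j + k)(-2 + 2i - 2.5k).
0.5 - 11i + 3j - 3.5k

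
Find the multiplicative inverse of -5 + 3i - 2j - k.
-0.1282 - 0.0769i + 0.0513j + 0.0256k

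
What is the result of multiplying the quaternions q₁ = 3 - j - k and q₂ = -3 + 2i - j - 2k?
-12 + 7i - 2j - k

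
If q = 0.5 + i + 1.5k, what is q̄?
0.5 - i - 1.5k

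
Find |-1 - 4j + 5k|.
√42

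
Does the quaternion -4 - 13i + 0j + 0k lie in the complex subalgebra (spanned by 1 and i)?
Yes. The quaternion -4 - 13i has j- and k-coefficients y = z = 0, so it lies in the complex subalgebra spanned by 1 and i.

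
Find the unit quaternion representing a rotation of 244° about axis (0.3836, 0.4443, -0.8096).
-0.5299 + 0.3253i + 0.3768j - 0.6866k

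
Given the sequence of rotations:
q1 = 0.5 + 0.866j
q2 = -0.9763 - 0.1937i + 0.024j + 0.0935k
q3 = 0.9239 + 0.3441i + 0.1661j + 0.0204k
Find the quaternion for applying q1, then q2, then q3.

q2 · q1 = -0.5089 - 0.1778i - 0.8335j - 0.121k
q3 · q2 · q1 = -0.2681 - 0.3425i - 0.8166j - 0.3794k
-0.2681 - 0.3425i - 0.8166j - 0.3794k


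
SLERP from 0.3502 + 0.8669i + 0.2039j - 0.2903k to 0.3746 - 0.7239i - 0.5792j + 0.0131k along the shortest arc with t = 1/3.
0.1111 + 0.8988i + 0.3659j - 0.2144k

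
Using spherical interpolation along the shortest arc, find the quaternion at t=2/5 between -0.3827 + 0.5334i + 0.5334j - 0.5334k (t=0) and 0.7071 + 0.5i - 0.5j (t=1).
-0.6432 + 0.1314i + 0.6464j - 0.3889k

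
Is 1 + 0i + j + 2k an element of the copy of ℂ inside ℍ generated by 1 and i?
No. The quaternion 1 + j + 2k has j-coefficient y = 1 and k-coefficient z = 2, not both zero, so it does not lie in the complex subalgebra spanned by 1 and i.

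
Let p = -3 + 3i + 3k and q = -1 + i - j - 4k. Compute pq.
12 - 3i + 18j + 6k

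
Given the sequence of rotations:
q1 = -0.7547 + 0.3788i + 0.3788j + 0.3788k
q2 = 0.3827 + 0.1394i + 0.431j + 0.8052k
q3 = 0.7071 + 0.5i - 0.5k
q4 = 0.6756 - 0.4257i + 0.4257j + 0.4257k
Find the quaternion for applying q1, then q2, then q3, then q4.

q2 · q1 = -0.8099 - 0.102i + 0.0719j - 0.5732k
q3 · q2 · q1 = -0.8083 - 0.4411i + 0.3884j + 0.0356k
q4 · q3 · q2 · q1 = -0.9144 - 0.1041i - 0.2543j - 0.2976k
-0.9144 - 0.1041i - 0.2543j - 0.2976k


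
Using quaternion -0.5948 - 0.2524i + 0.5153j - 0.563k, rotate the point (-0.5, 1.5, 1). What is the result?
(-1.641, -0.727, -0.527)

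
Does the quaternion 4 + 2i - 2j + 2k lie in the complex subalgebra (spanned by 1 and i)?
No. The quaternion 4 + 2i - 2j + 2k has j-coefficient y = -2 and k-coefficient z = 2, not both zero, so it does not lie in the complex subalgebra spanned by 1 and i.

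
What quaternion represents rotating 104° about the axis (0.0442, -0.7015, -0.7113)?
0.6157 + 0.0348i - 0.5528j - 0.5605k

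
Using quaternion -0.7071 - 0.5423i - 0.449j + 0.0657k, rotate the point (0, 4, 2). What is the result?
(3.447, -0.039, 2.849)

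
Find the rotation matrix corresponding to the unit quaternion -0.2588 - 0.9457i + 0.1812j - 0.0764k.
[[0.9227, -0.3823, 0.0507], [-0.3032, -0.8004, -0.5172], [0.2383, 0.4618, -0.8544]]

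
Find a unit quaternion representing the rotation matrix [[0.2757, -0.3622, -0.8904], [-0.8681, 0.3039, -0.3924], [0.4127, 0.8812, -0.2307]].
0.5807 + 0.5483i - 0.561j - 0.2178k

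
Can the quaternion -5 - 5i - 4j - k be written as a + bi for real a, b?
No. The quaternion -5 - 5i - 4j - k has j-coefficient y = -4 and k-coefficient z = -1, not both zero, so it does not lie in the complex subalgebra spanned by 1 and i.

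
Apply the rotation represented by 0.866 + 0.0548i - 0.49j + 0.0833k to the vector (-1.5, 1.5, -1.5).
(0.203, 1.599, -2.037)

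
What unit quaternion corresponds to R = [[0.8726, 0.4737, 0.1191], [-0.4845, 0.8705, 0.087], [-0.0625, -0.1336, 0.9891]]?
0.9659 - 0.0571i + 0.047j - 0.248k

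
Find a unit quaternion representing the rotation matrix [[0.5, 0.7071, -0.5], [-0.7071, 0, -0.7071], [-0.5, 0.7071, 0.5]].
0.7071 + 0.5i - 0.5k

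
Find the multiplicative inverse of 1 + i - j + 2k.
0.1429 - 0.1429i + 0.1429j - 0.2857k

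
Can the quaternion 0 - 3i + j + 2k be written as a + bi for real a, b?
No. The quaternion -3i + j + 2k has j-coefficient y = 1 and k-coefficient z = 2, not both zero, so it does not lie in the complex subalgebra spanned by 1 and i.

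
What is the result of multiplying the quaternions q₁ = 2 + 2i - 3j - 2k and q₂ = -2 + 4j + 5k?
18 - 11i + 4j + 22k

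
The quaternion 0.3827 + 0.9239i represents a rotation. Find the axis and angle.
axis = (1, 0, 0), θ = 3π/4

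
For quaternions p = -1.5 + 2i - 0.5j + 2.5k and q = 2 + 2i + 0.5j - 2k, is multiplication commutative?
No: pq = -1.75 + 0.75i + 7.25j + 10k ≠ -1.75 + 1.25i - 10.75j + 6k = qp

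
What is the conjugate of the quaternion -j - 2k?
j + 2k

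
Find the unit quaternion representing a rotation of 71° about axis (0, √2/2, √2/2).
0.8141 + 0.4106j + 0.4106k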